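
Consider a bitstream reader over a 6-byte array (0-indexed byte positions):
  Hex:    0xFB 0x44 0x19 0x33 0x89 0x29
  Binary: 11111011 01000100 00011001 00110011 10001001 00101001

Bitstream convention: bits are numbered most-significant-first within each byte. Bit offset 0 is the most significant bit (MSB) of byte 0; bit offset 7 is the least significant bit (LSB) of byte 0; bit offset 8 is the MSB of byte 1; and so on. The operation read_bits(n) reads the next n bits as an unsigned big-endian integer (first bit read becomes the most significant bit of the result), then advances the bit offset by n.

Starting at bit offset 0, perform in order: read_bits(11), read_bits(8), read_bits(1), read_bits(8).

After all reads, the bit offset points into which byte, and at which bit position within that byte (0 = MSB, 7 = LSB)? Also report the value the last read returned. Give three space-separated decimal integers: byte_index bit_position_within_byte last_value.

Answer: 3 4 147

Derivation:
Read 1: bits[0:11] width=11 -> value=2010 (bin 11111011010); offset now 11 = byte 1 bit 3; 37 bits remain
Read 2: bits[11:19] width=8 -> value=32 (bin 00100000); offset now 19 = byte 2 bit 3; 29 bits remain
Read 3: bits[19:20] width=1 -> value=1 (bin 1); offset now 20 = byte 2 bit 4; 28 bits remain
Read 4: bits[20:28] width=8 -> value=147 (bin 10010011); offset now 28 = byte 3 bit 4; 20 bits remain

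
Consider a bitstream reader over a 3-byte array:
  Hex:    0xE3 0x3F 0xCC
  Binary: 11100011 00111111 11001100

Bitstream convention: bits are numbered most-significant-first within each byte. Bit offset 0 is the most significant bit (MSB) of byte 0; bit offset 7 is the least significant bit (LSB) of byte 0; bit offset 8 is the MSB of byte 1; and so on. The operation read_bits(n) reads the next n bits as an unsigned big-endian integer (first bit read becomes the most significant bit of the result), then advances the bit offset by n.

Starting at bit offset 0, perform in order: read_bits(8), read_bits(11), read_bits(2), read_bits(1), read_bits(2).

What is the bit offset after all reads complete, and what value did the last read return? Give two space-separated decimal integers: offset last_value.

Answer: 24 0

Derivation:
Read 1: bits[0:8] width=8 -> value=227 (bin 11100011); offset now 8 = byte 1 bit 0; 16 bits remain
Read 2: bits[8:19] width=11 -> value=510 (bin 00111111110); offset now 19 = byte 2 bit 3; 5 bits remain
Read 3: bits[19:21] width=2 -> value=1 (bin 01); offset now 21 = byte 2 bit 5; 3 bits remain
Read 4: bits[21:22] width=1 -> value=1 (bin 1); offset now 22 = byte 2 bit 6; 2 bits remain
Read 5: bits[22:24] width=2 -> value=0 (bin 00); offset now 24 = byte 3 bit 0; 0 bits remain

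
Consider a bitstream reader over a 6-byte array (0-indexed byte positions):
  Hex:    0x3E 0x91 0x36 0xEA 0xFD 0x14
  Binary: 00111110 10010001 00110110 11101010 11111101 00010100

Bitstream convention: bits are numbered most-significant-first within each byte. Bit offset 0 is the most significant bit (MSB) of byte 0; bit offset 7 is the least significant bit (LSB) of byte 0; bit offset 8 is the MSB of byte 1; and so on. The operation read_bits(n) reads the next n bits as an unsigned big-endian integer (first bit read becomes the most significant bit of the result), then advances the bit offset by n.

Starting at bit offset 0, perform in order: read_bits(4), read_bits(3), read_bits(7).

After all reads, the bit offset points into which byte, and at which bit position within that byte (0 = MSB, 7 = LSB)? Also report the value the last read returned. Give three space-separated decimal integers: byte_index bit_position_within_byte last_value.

Read 1: bits[0:4] width=4 -> value=3 (bin 0011); offset now 4 = byte 0 bit 4; 44 bits remain
Read 2: bits[4:7] width=3 -> value=7 (bin 111); offset now 7 = byte 0 bit 7; 41 bits remain
Read 3: bits[7:14] width=7 -> value=36 (bin 0100100); offset now 14 = byte 1 bit 6; 34 bits remain

Answer: 1 6 36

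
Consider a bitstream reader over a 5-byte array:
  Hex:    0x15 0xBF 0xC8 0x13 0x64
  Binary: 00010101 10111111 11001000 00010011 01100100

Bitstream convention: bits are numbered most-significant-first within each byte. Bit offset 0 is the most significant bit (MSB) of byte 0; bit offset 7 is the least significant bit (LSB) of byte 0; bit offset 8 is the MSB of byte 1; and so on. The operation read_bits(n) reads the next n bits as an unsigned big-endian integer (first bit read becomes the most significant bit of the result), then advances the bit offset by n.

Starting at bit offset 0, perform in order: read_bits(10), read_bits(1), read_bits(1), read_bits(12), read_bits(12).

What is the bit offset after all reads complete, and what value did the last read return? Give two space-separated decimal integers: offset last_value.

Read 1: bits[0:10] width=10 -> value=86 (bin 0001010110); offset now 10 = byte 1 bit 2; 30 bits remain
Read 2: bits[10:11] width=1 -> value=1 (bin 1); offset now 11 = byte 1 bit 3; 29 bits remain
Read 3: bits[11:12] width=1 -> value=1 (bin 1); offset now 12 = byte 1 bit 4; 28 bits remain
Read 4: bits[12:24] width=12 -> value=4040 (bin 111111001000); offset now 24 = byte 3 bit 0; 16 bits remain
Read 5: bits[24:36] width=12 -> value=310 (bin 000100110110); offset now 36 = byte 4 bit 4; 4 bits remain

Answer: 36 310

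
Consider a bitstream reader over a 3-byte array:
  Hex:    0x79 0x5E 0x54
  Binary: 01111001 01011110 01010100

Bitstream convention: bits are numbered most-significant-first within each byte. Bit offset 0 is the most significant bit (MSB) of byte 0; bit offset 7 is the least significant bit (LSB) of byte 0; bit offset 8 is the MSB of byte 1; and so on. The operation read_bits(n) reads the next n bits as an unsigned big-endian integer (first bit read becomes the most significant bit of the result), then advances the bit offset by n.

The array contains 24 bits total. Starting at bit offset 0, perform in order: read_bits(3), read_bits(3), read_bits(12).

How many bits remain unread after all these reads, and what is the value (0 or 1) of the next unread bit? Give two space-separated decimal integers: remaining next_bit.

Read 1: bits[0:3] width=3 -> value=3 (bin 011); offset now 3 = byte 0 bit 3; 21 bits remain
Read 2: bits[3:6] width=3 -> value=6 (bin 110); offset now 6 = byte 0 bit 6; 18 bits remain
Read 3: bits[6:18] width=12 -> value=1401 (bin 010101111001); offset now 18 = byte 2 bit 2; 6 bits remain

Answer: 6 0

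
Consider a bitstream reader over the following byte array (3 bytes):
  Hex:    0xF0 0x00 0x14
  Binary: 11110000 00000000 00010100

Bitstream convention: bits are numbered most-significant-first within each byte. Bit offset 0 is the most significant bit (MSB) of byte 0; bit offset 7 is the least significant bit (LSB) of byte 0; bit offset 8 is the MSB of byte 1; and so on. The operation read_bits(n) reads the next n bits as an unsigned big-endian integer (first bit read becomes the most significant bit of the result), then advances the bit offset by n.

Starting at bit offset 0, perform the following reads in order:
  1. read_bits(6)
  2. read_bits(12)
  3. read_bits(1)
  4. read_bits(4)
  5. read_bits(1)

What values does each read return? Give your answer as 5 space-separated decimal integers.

Answer: 60 0 0 10 0

Derivation:
Read 1: bits[0:6] width=6 -> value=60 (bin 111100); offset now 6 = byte 0 bit 6; 18 bits remain
Read 2: bits[6:18] width=12 -> value=0 (bin 000000000000); offset now 18 = byte 2 bit 2; 6 bits remain
Read 3: bits[18:19] width=1 -> value=0 (bin 0); offset now 19 = byte 2 bit 3; 5 bits remain
Read 4: bits[19:23] width=4 -> value=10 (bin 1010); offset now 23 = byte 2 bit 7; 1 bits remain
Read 5: bits[23:24] width=1 -> value=0 (bin 0); offset now 24 = byte 3 bit 0; 0 bits remain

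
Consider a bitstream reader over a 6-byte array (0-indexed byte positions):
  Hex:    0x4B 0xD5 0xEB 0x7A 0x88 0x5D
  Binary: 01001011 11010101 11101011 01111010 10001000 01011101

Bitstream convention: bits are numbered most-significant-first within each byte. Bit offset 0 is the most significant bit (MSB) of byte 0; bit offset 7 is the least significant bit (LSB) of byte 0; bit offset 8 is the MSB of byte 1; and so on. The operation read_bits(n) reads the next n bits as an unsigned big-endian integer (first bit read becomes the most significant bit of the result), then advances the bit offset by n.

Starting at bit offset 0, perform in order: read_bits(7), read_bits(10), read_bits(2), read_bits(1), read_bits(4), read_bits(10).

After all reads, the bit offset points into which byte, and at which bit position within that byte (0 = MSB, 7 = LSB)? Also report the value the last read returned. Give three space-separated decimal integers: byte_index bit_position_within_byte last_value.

Answer: 4 2 490

Derivation:
Read 1: bits[0:7] width=7 -> value=37 (bin 0100101); offset now 7 = byte 0 bit 7; 41 bits remain
Read 2: bits[7:17] width=10 -> value=939 (bin 1110101011); offset now 17 = byte 2 bit 1; 31 bits remain
Read 3: bits[17:19] width=2 -> value=3 (bin 11); offset now 19 = byte 2 bit 3; 29 bits remain
Read 4: bits[19:20] width=1 -> value=0 (bin 0); offset now 20 = byte 2 bit 4; 28 bits remain
Read 5: bits[20:24] width=4 -> value=11 (bin 1011); offset now 24 = byte 3 bit 0; 24 bits remain
Read 6: bits[24:34] width=10 -> value=490 (bin 0111101010); offset now 34 = byte 4 bit 2; 14 bits remain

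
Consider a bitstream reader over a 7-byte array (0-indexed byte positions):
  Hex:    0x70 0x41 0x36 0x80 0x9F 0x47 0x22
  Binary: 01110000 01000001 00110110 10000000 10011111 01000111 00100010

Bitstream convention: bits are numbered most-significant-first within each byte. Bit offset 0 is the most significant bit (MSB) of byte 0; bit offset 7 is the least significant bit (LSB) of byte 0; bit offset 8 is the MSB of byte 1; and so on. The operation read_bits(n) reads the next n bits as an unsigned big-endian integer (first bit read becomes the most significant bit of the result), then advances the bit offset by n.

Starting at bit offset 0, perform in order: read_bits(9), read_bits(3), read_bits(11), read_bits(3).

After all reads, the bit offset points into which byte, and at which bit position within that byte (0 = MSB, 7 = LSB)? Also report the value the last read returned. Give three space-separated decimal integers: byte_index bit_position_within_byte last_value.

Read 1: bits[0:9] width=9 -> value=224 (bin 011100000); offset now 9 = byte 1 bit 1; 47 bits remain
Read 2: bits[9:12] width=3 -> value=4 (bin 100); offset now 12 = byte 1 bit 4; 44 bits remain
Read 3: bits[12:23] width=11 -> value=155 (bin 00010011011); offset now 23 = byte 2 bit 7; 33 bits remain
Read 4: bits[23:26] width=3 -> value=2 (bin 010); offset now 26 = byte 3 bit 2; 30 bits remain

Answer: 3 2 2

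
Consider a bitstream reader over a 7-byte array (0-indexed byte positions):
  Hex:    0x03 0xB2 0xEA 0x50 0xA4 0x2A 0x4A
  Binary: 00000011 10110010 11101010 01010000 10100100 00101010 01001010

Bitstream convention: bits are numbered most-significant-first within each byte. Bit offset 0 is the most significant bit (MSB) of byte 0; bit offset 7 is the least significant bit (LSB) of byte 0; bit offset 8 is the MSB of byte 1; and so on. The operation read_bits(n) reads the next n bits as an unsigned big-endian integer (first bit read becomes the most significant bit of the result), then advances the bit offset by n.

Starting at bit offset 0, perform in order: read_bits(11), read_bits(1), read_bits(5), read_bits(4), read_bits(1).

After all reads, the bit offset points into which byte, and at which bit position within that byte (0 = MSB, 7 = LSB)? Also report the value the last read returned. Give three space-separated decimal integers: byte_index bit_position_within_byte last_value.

Answer: 2 6 0

Derivation:
Read 1: bits[0:11] width=11 -> value=29 (bin 00000011101); offset now 11 = byte 1 bit 3; 45 bits remain
Read 2: bits[11:12] width=1 -> value=1 (bin 1); offset now 12 = byte 1 bit 4; 44 bits remain
Read 3: bits[12:17] width=5 -> value=5 (bin 00101); offset now 17 = byte 2 bit 1; 39 bits remain
Read 4: bits[17:21] width=4 -> value=13 (bin 1101); offset now 21 = byte 2 bit 5; 35 bits remain
Read 5: bits[21:22] width=1 -> value=0 (bin 0); offset now 22 = byte 2 bit 6; 34 bits remain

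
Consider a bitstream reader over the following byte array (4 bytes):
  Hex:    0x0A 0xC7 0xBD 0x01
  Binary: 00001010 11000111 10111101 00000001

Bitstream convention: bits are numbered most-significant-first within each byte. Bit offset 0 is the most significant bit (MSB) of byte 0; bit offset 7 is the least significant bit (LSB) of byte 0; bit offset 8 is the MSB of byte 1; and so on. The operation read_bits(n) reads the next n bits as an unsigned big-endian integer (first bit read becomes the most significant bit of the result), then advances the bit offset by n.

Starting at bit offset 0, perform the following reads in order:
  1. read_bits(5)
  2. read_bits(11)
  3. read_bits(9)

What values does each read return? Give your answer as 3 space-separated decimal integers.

Read 1: bits[0:5] width=5 -> value=1 (bin 00001); offset now 5 = byte 0 bit 5; 27 bits remain
Read 2: bits[5:16] width=11 -> value=711 (bin 01011000111); offset now 16 = byte 2 bit 0; 16 bits remain
Read 3: bits[16:25] width=9 -> value=378 (bin 101111010); offset now 25 = byte 3 bit 1; 7 bits remain

Answer: 1 711 378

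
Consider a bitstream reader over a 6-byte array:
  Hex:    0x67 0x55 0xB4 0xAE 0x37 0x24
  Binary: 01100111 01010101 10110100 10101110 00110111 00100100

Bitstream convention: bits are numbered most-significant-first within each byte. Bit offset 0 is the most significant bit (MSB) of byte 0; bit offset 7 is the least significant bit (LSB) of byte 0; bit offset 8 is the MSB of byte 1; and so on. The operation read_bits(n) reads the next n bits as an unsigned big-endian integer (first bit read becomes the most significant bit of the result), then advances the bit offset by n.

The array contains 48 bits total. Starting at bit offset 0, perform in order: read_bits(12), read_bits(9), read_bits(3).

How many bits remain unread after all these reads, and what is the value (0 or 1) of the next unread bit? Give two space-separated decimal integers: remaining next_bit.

Read 1: bits[0:12] width=12 -> value=1653 (bin 011001110101); offset now 12 = byte 1 bit 4; 36 bits remain
Read 2: bits[12:21] width=9 -> value=182 (bin 010110110); offset now 21 = byte 2 bit 5; 27 bits remain
Read 3: bits[21:24] width=3 -> value=4 (bin 100); offset now 24 = byte 3 bit 0; 24 bits remain

Answer: 24 1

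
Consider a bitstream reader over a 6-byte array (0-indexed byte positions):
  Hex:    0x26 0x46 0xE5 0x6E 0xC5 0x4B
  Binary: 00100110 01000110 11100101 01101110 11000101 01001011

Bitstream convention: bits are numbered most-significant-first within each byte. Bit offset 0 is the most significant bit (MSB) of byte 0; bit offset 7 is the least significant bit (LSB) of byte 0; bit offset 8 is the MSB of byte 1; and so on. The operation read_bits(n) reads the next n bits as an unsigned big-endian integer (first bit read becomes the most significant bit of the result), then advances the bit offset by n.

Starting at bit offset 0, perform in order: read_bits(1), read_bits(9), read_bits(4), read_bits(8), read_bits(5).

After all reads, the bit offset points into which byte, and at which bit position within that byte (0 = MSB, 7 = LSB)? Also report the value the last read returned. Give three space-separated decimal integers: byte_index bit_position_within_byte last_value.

Answer: 3 3 11

Derivation:
Read 1: bits[0:1] width=1 -> value=0 (bin 0); offset now 1 = byte 0 bit 1; 47 bits remain
Read 2: bits[1:10] width=9 -> value=153 (bin 010011001); offset now 10 = byte 1 bit 2; 38 bits remain
Read 3: bits[10:14] width=4 -> value=1 (bin 0001); offset now 14 = byte 1 bit 6; 34 bits remain
Read 4: bits[14:22] width=8 -> value=185 (bin 10111001); offset now 22 = byte 2 bit 6; 26 bits remain
Read 5: bits[22:27] width=5 -> value=11 (bin 01011); offset now 27 = byte 3 bit 3; 21 bits remain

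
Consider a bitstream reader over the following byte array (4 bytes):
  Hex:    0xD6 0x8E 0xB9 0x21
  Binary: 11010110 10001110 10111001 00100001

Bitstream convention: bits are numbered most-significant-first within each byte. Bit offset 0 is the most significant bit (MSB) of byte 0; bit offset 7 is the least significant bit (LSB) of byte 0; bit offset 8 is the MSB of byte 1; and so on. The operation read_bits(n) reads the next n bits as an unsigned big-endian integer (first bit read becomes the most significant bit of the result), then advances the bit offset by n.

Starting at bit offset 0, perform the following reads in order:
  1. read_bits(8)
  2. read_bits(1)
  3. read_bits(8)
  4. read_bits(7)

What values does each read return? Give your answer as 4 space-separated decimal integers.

Read 1: bits[0:8] width=8 -> value=214 (bin 11010110); offset now 8 = byte 1 bit 0; 24 bits remain
Read 2: bits[8:9] width=1 -> value=1 (bin 1); offset now 9 = byte 1 bit 1; 23 bits remain
Read 3: bits[9:17] width=8 -> value=29 (bin 00011101); offset now 17 = byte 2 bit 1; 15 bits remain
Read 4: bits[17:24] width=7 -> value=57 (bin 0111001); offset now 24 = byte 3 bit 0; 8 bits remain

Answer: 214 1 29 57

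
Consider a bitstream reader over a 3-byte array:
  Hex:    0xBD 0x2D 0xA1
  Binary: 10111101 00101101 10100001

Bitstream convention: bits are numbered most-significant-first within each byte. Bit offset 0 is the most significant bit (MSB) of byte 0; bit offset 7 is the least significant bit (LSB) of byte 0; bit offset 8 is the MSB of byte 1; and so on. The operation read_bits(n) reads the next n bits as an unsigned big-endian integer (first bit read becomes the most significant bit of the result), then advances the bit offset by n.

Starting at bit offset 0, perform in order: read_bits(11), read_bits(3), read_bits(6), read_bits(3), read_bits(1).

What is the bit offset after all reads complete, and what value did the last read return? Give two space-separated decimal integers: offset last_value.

Answer: 24 1

Derivation:
Read 1: bits[0:11] width=11 -> value=1513 (bin 10111101001); offset now 11 = byte 1 bit 3; 13 bits remain
Read 2: bits[11:14] width=3 -> value=3 (bin 011); offset now 14 = byte 1 bit 6; 10 bits remain
Read 3: bits[14:20] width=6 -> value=26 (bin 011010); offset now 20 = byte 2 bit 4; 4 bits remain
Read 4: bits[20:23] width=3 -> value=0 (bin 000); offset now 23 = byte 2 bit 7; 1 bits remain
Read 5: bits[23:24] width=1 -> value=1 (bin 1); offset now 24 = byte 3 bit 0; 0 bits remain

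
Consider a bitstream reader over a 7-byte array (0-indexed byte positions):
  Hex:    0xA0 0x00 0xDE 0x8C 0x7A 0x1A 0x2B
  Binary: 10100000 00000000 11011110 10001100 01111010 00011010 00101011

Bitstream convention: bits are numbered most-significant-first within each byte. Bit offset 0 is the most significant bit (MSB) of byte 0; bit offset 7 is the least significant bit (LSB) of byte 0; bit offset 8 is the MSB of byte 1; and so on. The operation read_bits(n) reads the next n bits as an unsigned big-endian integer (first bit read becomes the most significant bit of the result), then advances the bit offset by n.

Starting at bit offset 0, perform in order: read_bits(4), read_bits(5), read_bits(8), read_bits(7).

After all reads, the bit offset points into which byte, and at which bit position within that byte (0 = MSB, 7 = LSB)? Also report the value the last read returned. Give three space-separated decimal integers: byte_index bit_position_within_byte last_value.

Read 1: bits[0:4] width=4 -> value=10 (bin 1010); offset now 4 = byte 0 bit 4; 52 bits remain
Read 2: bits[4:9] width=5 -> value=0 (bin 00000); offset now 9 = byte 1 bit 1; 47 bits remain
Read 3: bits[9:17] width=8 -> value=1 (bin 00000001); offset now 17 = byte 2 bit 1; 39 bits remain
Read 4: bits[17:24] width=7 -> value=94 (bin 1011110); offset now 24 = byte 3 bit 0; 32 bits remain

Answer: 3 0 94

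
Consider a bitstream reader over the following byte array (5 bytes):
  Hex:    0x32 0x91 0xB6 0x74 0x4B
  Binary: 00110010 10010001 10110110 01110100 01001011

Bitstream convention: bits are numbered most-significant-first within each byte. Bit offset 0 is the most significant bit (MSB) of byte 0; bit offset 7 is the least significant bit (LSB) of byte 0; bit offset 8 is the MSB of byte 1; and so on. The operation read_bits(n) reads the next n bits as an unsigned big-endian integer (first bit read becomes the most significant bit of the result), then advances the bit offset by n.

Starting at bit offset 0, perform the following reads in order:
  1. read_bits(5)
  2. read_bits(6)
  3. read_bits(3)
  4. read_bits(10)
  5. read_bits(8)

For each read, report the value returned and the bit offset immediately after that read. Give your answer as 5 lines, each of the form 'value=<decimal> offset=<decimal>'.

Answer: value=6 offset=5
value=20 offset=11
value=4 offset=14
value=438 offset=24
value=116 offset=32

Derivation:
Read 1: bits[0:5] width=5 -> value=6 (bin 00110); offset now 5 = byte 0 bit 5; 35 bits remain
Read 2: bits[5:11] width=6 -> value=20 (bin 010100); offset now 11 = byte 1 bit 3; 29 bits remain
Read 3: bits[11:14] width=3 -> value=4 (bin 100); offset now 14 = byte 1 bit 6; 26 bits remain
Read 4: bits[14:24] width=10 -> value=438 (bin 0110110110); offset now 24 = byte 3 bit 0; 16 bits remain
Read 5: bits[24:32] width=8 -> value=116 (bin 01110100); offset now 32 = byte 4 bit 0; 8 bits remain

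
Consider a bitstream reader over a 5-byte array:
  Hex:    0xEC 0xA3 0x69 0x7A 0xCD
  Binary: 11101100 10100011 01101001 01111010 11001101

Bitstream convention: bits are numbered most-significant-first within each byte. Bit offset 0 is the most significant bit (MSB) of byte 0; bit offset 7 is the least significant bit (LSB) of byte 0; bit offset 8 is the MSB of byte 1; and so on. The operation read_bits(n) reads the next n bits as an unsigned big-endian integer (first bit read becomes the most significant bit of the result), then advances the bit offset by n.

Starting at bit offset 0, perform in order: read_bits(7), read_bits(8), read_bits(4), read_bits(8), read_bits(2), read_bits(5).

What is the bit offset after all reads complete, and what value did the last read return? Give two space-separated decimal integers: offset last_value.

Read 1: bits[0:7] width=7 -> value=118 (bin 1110110); offset now 7 = byte 0 bit 7; 33 bits remain
Read 2: bits[7:15] width=8 -> value=81 (bin 01010001); offset now 15 = byte 1 bit 7; 25 bits remain
Read 3: bits[15:19] width=4 -> value=11 (bin 1011); offset now 19 = byte 2 bit 3; 21 bits remain
Read 4: bits[19:27] width=8 -> value=75 (bin 01001011); offset now 27 = byte 3 bit 3; 13 bits remain
Read 5: bits[27:29] width=2 -> value=3 (bin 11); offset now 29 = byte 3 bit 5; 11 bits remain
Read 6: bits[29:34] width=5 -> value=11 (bin 01011); offset now 34 = byte 4 bit 2; 6 bits remain

Answer: 34 11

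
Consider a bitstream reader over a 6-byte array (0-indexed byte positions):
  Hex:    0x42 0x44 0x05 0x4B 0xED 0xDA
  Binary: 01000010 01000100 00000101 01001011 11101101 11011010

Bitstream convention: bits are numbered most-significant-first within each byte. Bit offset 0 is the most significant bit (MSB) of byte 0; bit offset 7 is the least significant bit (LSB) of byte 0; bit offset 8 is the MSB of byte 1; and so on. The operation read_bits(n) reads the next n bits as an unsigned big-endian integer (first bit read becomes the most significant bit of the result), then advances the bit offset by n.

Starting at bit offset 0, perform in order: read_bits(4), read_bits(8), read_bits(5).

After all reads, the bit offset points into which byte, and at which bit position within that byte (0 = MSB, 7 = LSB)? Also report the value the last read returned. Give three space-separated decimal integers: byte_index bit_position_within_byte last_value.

Answer: 2 1 8

Derivation:
Read 1: bits[0:4] width=4 -> value=4 (bin 0100); offset now 4 = byte 0 bit 4; 44 bits remain
Read 2: bits[4:12] width=8 -> value=36 (bin 00100100); offset now 12 = byte 1 bit 4; 36 bits remain
Read 3: bits[12:17] width=5 -> value=8 (bin 01000); offset now 17 = byte 2 bit 1; 31 bits remain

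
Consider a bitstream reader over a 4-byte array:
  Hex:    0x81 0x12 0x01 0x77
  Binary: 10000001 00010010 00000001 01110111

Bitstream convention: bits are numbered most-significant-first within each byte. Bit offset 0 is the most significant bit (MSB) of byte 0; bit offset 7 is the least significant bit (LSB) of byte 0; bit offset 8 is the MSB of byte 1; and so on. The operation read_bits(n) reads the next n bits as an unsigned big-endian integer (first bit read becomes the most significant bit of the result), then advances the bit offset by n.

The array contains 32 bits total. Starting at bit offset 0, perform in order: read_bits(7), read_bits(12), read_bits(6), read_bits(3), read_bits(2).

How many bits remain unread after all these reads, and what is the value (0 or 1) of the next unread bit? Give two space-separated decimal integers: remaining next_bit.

Read 1: bits[0:7] width=7 -> value=64 (bin 1000000); offset now 7 = byte 0 bit 7; 25 bits remain
Read 2: bits[7:19] width=12 -> value=2192 (bin 100010010000); offset now 19 = byte 2 bit 3; 13 bits remain
Read 3: bits[19:25] width=6 -> value=2 (bin 000010); offset now 25 = byte 3 bit 1; 7 bits remain
Read 4: bits[25:28] width=3 -> value=7 (bin 111); offset now 28 = byte 3 bit 4; 4 bits remain
Read 5: bits[28:30] width=2 -> value=1 (bin 01); offset now 30 = byte 3 bit 6; 2 bits remain

Answer: 2 1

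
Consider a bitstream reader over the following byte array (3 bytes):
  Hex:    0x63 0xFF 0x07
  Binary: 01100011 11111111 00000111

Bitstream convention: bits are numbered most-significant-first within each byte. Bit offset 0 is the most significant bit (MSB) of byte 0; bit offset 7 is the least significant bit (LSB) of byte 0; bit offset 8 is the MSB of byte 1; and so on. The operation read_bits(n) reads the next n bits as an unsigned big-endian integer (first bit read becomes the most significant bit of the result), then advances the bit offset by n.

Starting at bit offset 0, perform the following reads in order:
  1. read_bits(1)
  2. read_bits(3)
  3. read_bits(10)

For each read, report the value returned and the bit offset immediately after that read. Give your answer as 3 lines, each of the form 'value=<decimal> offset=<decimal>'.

Answer: value=0 offset=1
value=6 offset=4
value=255 offset=14

Derivation:
Read 1: bits[0:1] width=1 -> value=0 (bin 0); offset now 1 = byte 0 bit 1; 23 bits remain
Read 2: bits[1:4] width=3 -> value=6 (bin 110); offset now 4 = byte 0 bit 4; 20 bits remain
Read 3: bits[4:14] width=10 -> value=255 (bin 0011111111); offset now 14 = byte 1 bit 6; 10 bits remain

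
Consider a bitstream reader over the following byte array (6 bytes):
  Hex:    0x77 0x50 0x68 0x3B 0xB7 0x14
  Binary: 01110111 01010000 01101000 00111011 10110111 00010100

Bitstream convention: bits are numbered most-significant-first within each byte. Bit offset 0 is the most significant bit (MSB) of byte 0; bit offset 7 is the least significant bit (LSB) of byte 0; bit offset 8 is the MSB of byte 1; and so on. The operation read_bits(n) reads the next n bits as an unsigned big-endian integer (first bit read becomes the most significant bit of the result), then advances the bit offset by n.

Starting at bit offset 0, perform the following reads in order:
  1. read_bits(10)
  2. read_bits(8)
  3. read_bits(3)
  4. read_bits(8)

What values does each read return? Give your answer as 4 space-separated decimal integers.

Read 1: bits[0:10] width=10 -> value=477 (bin 0111011101); offset now 10 = byte 1 bit 2; 38 bits remain
Read 2: bits[10:18] width=8 -> value=65 (bin 01000001); offset now 18 = byte 2 bit 2; 30 bits remain
Read 3: bits[18:21] width=3 -> value=5 (bin 101); offset now 21 = byte 2 bit 5; 27 bits remain
Read 4: bits[21:29] width=8 -> value=7 (bin 00000111); offset now 29 = byte 3 bit 5; 19 bits remain

Answer: 477 65 5 7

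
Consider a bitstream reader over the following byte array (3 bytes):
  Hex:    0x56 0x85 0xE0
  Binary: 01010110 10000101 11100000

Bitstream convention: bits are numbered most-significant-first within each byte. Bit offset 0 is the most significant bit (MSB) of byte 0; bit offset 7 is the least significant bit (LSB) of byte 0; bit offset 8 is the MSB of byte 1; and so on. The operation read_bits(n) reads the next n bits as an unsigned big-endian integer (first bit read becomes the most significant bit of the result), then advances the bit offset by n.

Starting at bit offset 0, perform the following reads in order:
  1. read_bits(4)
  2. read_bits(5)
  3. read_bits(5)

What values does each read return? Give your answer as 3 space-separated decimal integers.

Read 1: bits[0:4] width=4 -> value=5 (bin 0101); offset now 4 = byte 0 bit 4; 20 bits remain
Read 2: bits[4:9] width=5 -> value=13 (bin 01101); offset now 9 = byte 1 bit 1; 15 bits remain
Read 3: bits[9:14] width=5 -> value=1 (bin 00001); offset now 14 = byte 1 bit 6; 10 bits remain

Answer: 5 13 1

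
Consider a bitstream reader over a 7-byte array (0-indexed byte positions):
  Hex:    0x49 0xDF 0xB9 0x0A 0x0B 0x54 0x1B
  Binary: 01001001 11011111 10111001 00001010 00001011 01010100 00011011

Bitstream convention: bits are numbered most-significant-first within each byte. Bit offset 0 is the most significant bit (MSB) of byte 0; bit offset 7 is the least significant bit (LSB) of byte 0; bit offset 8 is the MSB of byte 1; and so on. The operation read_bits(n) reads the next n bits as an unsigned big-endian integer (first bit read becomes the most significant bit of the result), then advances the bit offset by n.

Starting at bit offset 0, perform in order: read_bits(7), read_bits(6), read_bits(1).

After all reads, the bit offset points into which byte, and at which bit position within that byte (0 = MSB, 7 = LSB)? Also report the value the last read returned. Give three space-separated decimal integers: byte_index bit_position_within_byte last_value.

Read 1: bits[0:7] width=7 -> value=36 (bin 0100100); offset now 7 = byte 0 bit 7; 49 bits remain
Read 2: bits[7:13] width=6 -> value=59 (bin 111011); offset now 13 = byte 1 bit 5; 43 bits remain
Read 3: bits[13:14] width=1 -> value=1 (bin 1); offset now 14 = byte 1 bit 6; 42 bits remain

Answer: 1 6 1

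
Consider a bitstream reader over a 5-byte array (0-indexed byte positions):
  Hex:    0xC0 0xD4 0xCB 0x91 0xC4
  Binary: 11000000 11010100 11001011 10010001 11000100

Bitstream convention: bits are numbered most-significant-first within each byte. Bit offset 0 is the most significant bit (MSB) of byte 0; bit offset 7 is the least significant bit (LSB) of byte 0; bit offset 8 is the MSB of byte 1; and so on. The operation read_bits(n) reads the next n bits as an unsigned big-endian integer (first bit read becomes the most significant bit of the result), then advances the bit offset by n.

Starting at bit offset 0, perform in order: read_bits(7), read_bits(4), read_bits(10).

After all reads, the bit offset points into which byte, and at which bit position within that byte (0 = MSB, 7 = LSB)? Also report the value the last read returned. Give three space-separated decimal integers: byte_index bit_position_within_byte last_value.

Read 1: bits[0:7] width=7 -> value=96 (bin 1100000); offset now 7 = byte 0 bit 7; 33 bits remain
Read 2: bits[7:11] width=4 -> value=6 (bin 0110); offset now 11 = byte 1 bit 3; 29 bits remain
Read 3: bits[11:21] width=10 -> value=665 (bin 1010011001); offset now 21 = byte 2 bit 5; 19 bits remain

Answer: 2 5 665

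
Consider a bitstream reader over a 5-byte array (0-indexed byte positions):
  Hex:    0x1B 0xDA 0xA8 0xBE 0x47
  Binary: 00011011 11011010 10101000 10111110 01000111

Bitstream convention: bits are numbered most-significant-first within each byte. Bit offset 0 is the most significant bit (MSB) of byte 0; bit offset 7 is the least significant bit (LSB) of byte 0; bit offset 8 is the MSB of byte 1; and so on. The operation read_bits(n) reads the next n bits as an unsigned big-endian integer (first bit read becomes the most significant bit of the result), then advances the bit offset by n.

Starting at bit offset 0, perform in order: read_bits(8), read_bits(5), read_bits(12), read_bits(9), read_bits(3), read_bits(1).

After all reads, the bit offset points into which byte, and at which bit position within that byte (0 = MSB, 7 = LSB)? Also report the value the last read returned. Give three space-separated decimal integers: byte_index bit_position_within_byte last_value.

Answer: 4 6 1

Derivation:
Read 1: bits[0:8] width=8 -> value=27 (bin 00011011); offset now 8 = byte 1 bit 0; 32 bits remain
Read 2: bits[8:13] width=5 -> value=27 (bin 11011); offset now 13 = byte 1 bit 5; 27 bits remain
Read 3: bits[13:25] width=12 -> value=1361 (bin 010101010001); offset now 25 = byte 3 bit 1; 15 bits remain
Read 4: bits[25:34] width=9 -> value=249 (bin 011111001); offset now 34 = byte 4 bit 2; 6 bits remain
Read 5: bits[34:37] width=3 -> value=0 (bin 000); offset now 37 = byte 4 bit 5; 3 bits remain
Read 6: bits[37:38] width=1 -> value=1 (bin 1); offset now 38 = byte 4 bit 6; 2 bits remain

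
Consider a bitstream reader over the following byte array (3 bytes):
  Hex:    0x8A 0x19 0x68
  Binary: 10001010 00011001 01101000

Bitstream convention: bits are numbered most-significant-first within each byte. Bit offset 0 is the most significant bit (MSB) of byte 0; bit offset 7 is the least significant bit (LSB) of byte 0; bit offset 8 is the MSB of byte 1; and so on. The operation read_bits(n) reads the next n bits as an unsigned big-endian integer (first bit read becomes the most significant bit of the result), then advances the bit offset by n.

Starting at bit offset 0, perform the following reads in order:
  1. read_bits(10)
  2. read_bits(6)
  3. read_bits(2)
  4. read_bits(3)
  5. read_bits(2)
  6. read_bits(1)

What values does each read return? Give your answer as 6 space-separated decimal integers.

Answer: 552 25 1 5 0 0

Derivation:
Read 1: bits[0:10] width=10 -> value=552 (bin 1000101000); offset now 10 = byte 1 bit 2; 14 bits remain
Read 2: bits[10:16] width=6 -> value=25 (bin 011001); offset now 16 = byte 2 bit 0; 8 bits remain
Read 3: bits[16:18] width=2 -> value=1 (bin 01); offset now 18 = byte 2 bit 2; 6 bits remain
Read 4: bits[18:21] width=3 -> value=5 (bin 101); offset now 21 = byte 2 bit 5; 3 bits remain
Read 5: bits[21:23] width=2 -> value=0 (bin 00); offset now 23 = byte 2 bit 7; 1 bits remain
Read 6: bits[23:24] width=1 -> value=0 (bin 0); offset now 24 = byte 3 bit 0; 0 bits remain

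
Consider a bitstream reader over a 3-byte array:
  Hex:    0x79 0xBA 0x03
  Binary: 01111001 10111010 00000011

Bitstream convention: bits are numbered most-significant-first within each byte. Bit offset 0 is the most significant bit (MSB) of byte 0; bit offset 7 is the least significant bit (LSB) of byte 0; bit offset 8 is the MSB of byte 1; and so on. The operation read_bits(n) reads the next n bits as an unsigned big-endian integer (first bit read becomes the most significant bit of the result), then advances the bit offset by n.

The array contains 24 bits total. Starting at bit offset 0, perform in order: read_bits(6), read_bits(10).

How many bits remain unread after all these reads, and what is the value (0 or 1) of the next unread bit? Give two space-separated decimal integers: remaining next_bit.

Answer: 8 0

Derivation:
Read 1: bits[0:6] width=6 -> value=30 (bin 011110); offset now 6 = byte 0 bit 6; 18 bits remain
Read 2: bits[6:16] width=10 -> value=442 (bin 0110111010); offset now 16 = byte 2 bit 0; 8 bits remain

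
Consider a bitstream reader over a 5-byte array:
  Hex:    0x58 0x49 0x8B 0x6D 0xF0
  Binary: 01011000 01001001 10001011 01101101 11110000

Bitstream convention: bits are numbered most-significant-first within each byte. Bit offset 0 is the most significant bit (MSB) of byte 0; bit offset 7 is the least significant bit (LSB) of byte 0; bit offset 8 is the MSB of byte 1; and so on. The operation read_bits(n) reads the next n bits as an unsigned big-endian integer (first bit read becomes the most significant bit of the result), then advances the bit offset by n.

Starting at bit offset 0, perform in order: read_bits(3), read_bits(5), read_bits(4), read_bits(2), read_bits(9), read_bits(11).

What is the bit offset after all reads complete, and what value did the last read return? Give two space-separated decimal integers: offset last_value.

Answer: 34 1463

Derivation:
Read 1: bits[0:3] width=3 -> value=2 (bin 010); offset now 3 = byte 0 bit 3; 37 bits remain
Read 2: bits[3:8] width=5 -> value=24 (bin 11000); offset now 8 = byte 1 bit 0; 32 bits remain
Read 3: bits[8:12] width=4 -> value=4 (bin 0100); offset now 12 = byte 1 bit 4; 28 bits remain
Read 4: bits[12:14] width=2 -> value=2 (bin 10); offset now 14 = byte 1 bit 6; 26 bits remain
Read 5: bits[14:23] width=9 -> value=197 (bin 011000101); offset now 23 = byte 2 bit 7; 17 bits remain
Read 6: bits[23:34] width=11 -> value=1463 (bin 10110110111); offset now 34 = byte 4 bit 2; 6 bits remain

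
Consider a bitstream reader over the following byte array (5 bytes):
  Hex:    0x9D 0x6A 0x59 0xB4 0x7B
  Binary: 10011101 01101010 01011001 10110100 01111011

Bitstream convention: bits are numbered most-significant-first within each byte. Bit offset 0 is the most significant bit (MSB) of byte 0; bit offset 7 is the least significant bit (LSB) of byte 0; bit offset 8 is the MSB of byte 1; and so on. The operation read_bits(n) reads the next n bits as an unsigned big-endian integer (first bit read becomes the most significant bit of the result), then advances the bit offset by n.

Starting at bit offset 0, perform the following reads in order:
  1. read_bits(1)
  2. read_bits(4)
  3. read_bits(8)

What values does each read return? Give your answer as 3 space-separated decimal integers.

Read 1: bits[0:1] width=1 -> value=1 (bin 1); offset now 1 = byte 0 bit 1; 39 bits remain
Read 2: bits[1:5] width=4 -> value=3 (bin 0011); offset now 5 = byte 0 bit 5; 35 bits remain
Read 3: bits[5:13] width=8 -> value=173 (bin 10101101); offset now 13 = byte 1 bit 5; 27 bits remain

Answer: 1 3 173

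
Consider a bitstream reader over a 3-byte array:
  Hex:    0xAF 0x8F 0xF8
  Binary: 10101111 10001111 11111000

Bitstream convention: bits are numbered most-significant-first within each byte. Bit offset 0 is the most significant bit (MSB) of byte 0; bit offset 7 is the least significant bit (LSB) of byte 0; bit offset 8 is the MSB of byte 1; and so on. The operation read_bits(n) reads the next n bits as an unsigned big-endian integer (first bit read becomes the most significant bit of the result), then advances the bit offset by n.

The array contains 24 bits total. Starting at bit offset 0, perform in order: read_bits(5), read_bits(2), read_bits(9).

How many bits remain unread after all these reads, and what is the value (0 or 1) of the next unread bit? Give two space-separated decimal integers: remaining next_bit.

Read 1: bits[0:5] width=5 -> value=21 (bin 10101); offset now 5 = byte 0 bit 5; 19 bits remain
Read 2: bits[5:7] width=2 -> value=3 (bin 11); offset now 7 = byte 0 bit 7; 17 bits remain
Read 3: bits[7:16] width=9 -> value=399 (bin 110001111); offset now 16 = byte 2 bit 0; 8 bits remain

Answer: 8 1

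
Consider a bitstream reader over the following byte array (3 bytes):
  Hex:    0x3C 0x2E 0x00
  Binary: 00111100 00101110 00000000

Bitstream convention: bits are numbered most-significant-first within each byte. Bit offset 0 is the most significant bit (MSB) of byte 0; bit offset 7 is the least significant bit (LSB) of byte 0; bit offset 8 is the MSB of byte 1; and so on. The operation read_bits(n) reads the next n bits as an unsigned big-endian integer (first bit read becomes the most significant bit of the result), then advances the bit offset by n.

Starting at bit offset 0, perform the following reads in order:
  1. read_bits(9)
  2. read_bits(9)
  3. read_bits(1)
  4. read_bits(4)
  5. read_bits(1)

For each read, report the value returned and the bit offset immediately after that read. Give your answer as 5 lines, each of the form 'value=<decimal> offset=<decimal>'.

Read 1: bits[0:9] width=9 -> value=120 (bin 001111000); offset now 9 = byte 1 bit 1; 15 bits remain
Read 2: bits[9:18] width=9 -> value=184 (bin 010111000); offset now 18 = byte 2 bit 2; 6 bits remain
Read 3: bits[18:19] width=1 -> value=0 (bin 0); offset now 19 = byte 2 bit 3; 5 bits remain
Read 4: bits[19:23] width=4 -> value=0 (bin 0000); offset now 23 = byte 2 bit 7; 1 bits remain
Read 5: bits[23:24] width=1 -> value=0 (bin 0); offset now 24 = byte 3 bit 0; 0 bits remain

Answer: value=120 offset=9
value=184 offset=18
value=0 offset=19
value=0 offset=23
value=0 offset=24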